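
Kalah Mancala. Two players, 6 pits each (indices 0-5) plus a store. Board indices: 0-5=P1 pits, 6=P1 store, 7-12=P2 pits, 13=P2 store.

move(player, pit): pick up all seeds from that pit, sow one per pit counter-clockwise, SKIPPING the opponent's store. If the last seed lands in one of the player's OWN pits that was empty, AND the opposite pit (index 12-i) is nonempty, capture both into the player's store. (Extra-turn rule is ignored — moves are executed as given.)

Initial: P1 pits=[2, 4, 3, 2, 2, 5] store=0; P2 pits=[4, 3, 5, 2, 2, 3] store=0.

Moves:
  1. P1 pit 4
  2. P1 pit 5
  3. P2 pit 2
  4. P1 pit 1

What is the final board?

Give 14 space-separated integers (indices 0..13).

Answer: 3 0 4 3 1 1 3 5 4 0 4 4 4 1

Derivation:
Move 1: P1 pit4 -> P1=[2,4,3,2,0,6](1) P2=[4,3,5,2,2,3](0)
Move 2: P1 pit5 -> P1=[2,4,3,2,0,0](2) P2=[5,4,6,3,3,3](0)
Move 3: P2 pit2 -> P1=[3,5,3,2,0,0](2) P2=[5,4,0,4,4,4](1)
Move 4: P1 pit1 -> P1=[3,0,4,3,1,1](3) P2=[5,4,0,4,4,4](1)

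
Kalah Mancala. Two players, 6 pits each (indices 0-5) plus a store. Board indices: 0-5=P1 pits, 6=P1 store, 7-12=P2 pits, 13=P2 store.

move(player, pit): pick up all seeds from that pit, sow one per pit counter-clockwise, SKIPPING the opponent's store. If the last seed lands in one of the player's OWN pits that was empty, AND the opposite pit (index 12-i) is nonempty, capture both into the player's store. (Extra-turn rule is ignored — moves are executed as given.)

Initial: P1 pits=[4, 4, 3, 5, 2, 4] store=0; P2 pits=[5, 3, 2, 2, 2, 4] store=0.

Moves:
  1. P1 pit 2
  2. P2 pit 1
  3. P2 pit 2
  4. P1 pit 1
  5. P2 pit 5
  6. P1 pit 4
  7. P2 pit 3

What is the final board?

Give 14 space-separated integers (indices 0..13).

Move 1: P1 pit2 -> P1=[4,4,0,6,3,5](0) P2=[5,3,2,2,2,4](0)
Move 2: P2 pit1 -> P1=[4,4,0,6,3,5](0) P2=[5,0,3,3,3,4](0)
Move 3: P2 pit2 -> P1=[4,4,0,6,3,5](0) P2=[5,0,0,4,4,5](0)
Move 4: P1 pit1 -> P1=[4,0,1,7,4,6](0) P2=[5,0,0,4,4,5](0)
Move 5: P2 pit5 -> P1=[5,1,2,8,4,6](0) P2=[5,0,0,4,4,0](1)
Move 6: P1 pit4 -> P1=[5,1,2,8,0,7](1) P2=[6,1,0,4,4,0](1)
Move 7: P2 pit3 -> P1=[6,1,2,8,0,7](1) P2=[6,1,0,0,5,1](2)

Answer: 6 1 2 8 0 7 1 6 1 0 0 5 1 2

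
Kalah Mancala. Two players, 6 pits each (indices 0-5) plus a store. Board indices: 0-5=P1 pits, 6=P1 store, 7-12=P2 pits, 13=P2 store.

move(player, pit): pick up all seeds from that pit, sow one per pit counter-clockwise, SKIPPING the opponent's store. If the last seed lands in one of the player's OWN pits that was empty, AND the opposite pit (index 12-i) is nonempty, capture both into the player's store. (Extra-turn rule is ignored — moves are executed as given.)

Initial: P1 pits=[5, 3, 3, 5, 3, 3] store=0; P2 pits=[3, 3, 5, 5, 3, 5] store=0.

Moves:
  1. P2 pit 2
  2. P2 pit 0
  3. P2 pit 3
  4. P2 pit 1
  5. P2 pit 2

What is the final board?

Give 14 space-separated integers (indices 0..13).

Answer: 7 4 4 6 3 3 0 0 0 0 2 7 8 2

Derivation:
Move 1: P2 pit2 -> P1=[6,3,3,5,3,3](0) P2=[3,3,0,6,4,6](1)
Move 2: P2 pit0 -> P1=[6,3,3,5,3,3](0) P2=[0,4,1,7,4,6](1)
Move 3: P2 pit3 -> P1=[7,4,4,6,3,3](0) P2=[0,4,1,0,5,7](2)
Move 4: P2 pit1 -> P1=[7,4,4,6,3,3](0) P2=[0,0,2,1,6,8](2)
Move 5: P2 pit2 -> P1=[7,4,4,6,3,3](0) P2=[0,0,0,2,7,8](2)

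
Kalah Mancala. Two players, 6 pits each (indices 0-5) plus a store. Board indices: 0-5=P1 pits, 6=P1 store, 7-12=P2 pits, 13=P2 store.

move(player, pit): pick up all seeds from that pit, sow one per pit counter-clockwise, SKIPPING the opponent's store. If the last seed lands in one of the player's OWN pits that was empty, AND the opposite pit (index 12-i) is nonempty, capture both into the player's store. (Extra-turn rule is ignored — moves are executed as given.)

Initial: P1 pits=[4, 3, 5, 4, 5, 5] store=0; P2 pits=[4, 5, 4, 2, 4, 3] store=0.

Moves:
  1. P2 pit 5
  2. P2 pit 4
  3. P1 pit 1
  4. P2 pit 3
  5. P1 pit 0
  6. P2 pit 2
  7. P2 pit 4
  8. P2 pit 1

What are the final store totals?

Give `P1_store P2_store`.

Move 1: P2 pit5 -> P1=[5,4,5,4,5,5](0) P2=[4,5,4,2,4,0](1)
Move 2: P2 pit4 -> P1=[6,5,5,4,5,5](0) P2=[4,5,4,2,0,1](2)
Move 3: P1 pit1 -> P1=[6,0,6,5,6,6](1) P2=[4,5,4,2,0,1](2)
Move 4: P2 pit3 -> P1=[6,0,6,5,6,6](1) P2=[4,5,4,0,1,2](2)
Move 5: P1 pit0 -> P1=[0,1,7,6,7,7](2) P2=[4,5,4,0,1,2](2)
Move 6: P2 pit2 -> P1=[0,1,7,6,7,7](2) P2=[4,5,0,1,2,3](3)
Move 7: P2 pit4 -> P1=[0,1,7,6,7,7](2) P2=[4,5,0,1,0,4](4)
Move 8: P2 pit1 -> P1=[0,1,7,6,7,7](2) P2=[4,0,1,2,1,5](5)

Answer: 2 5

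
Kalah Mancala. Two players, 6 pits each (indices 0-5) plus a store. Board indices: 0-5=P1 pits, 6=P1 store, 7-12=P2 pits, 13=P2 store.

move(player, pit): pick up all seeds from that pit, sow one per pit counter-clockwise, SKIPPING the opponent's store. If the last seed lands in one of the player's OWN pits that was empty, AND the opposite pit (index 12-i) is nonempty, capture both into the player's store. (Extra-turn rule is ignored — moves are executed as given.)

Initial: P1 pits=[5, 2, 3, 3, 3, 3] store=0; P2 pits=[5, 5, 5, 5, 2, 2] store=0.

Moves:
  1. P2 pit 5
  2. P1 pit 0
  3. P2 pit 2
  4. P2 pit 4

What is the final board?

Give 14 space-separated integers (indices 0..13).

Move 1: P2 pit5 -> P1=[6,2,3,3,3,3](0) P2=[5,5,5,5,2,0](1)
Move 2: P1 pit0 -> P1=[0,3,4,4,4,4](1) P2=[5,5,5,5,2,0](1)
Move 3: P2 pit2 -> P1=[1,3,4,4,4,4](1) P2=[5,5,0,6,3,1](2)
Move 4: P2 pit4 -> P1=[2,3,4,4,4,4](1) P2=[5,5,0,6,0,2](3)

Answer: 2 3 4 4 4 4 1 5 5 0 6 0 2 3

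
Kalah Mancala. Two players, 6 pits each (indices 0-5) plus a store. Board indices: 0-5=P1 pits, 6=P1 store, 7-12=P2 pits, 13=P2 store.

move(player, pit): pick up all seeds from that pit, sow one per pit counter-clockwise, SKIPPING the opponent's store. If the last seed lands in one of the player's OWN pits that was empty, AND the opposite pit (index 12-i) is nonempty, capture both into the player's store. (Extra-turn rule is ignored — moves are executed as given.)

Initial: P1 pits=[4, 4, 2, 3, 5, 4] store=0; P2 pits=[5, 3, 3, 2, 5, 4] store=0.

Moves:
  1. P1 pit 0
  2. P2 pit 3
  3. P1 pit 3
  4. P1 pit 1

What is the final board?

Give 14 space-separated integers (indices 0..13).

Move 1: P1 pit0 -> P1=[0,5,3,4,6,4](0) P2=[5,3,3,2,5,4](0)
Move 2: P2 pit3 -> P1=[0,5,3,4,6,4](0) P2=[5,3,3,0,6,5](0)
Move 3: P1 pit3 -> P1=[0,5,3,0,7,5](1) P2=[6,3,3,0,6,5](0)
Move 4: P1 pit1 -> P1=[0,0,4,1,8,6](2) P2=[6,3,3,0,6,5](0)

Answer: 0 0 4 1 8 6 2 6 3 3 0 6 5 0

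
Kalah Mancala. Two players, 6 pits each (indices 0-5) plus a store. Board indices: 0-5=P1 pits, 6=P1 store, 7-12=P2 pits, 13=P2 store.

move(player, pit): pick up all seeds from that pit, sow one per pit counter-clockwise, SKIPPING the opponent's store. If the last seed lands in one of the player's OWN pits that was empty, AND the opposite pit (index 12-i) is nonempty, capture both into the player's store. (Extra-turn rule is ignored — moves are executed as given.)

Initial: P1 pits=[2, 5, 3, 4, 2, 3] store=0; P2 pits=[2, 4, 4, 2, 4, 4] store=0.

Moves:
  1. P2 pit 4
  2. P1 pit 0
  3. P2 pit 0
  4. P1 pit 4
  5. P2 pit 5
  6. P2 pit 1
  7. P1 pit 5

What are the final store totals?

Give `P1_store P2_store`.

Move 1: P2 pit4 -> P1=[3,6,3,4,2,3](0) P2=[2,4,4,2,0,5](1)
Move 2: P1 pit0 -> P1=[0,7,4,5,2,3](0) P2=[2,4,4,2,0,5](1)
Move 3: P2 pit0 -> P1=[0,7,4,5,2,3](0) P2=[0,5,5,2,0,5](1)
Move 4: P1 pit4 -> P1=[0,7,4,5,0,4](1) P2=[0,5,5,2,0,5](1)
Move 5: P2 pit5 -> P1=[1,8,5,6,0,4](1) P2=[0,5,5,2,0,0](2)
Move 6: P2 pit1 -> P1=[1,8,5,6,0,4](1) P2=[0,0,6,3,1,1](3)
Move 7: P1 pit5 -> P1=[1,8,5,6,0,0](2) P2=[1,1,7,3,1,1](3)

Answer: 2 3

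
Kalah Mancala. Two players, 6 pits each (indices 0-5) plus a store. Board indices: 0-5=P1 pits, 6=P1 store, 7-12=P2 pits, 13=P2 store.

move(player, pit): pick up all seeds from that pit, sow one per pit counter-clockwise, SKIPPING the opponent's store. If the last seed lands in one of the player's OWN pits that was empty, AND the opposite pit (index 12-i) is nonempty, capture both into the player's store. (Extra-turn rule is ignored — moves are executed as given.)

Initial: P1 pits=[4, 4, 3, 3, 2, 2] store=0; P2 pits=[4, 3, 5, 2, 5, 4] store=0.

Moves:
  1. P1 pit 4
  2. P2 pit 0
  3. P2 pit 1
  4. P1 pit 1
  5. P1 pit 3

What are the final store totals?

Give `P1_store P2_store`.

Answer: 2 0

Derivation:
Move 1: P1 pit4 -> P1=[4,4,3,3,0,3](1) P2=[4,3,5,2,5,4](0)
Move 2: P2 pit0 -> P1=[4,4,3,3,0,3](1) P2=[0,4,6,3,6,4](0)
Move 3: P2 pit1 -> P1=[4,4,3,3,0,3](1) P2=[0,0,7,4,7,5](0)
Move 4: P1 pit1 -> P1=[4,0,4,4,1,4](1) P2=[0,0,7,4,7,5](0)
Move 5: P1 pit3 -> P1=[4,0,4,0,2,5](2) P2=[1,0,7,4,7,5](0)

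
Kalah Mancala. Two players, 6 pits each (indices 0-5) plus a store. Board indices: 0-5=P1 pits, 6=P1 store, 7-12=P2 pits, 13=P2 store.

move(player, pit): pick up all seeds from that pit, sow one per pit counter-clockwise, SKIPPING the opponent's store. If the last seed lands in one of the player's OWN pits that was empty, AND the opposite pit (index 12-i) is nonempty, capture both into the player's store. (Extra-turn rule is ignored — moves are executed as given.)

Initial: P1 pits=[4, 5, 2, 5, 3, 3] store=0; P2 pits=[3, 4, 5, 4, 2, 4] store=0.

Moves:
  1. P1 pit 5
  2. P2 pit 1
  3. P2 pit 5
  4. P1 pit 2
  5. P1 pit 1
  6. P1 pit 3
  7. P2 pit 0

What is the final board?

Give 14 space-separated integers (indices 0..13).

Move 1: P1 pit5 -> P1=[4,5,2,5,3,0](1) P2=[4,5,5,4,2,4](0)
Move 2: P2 pit1 -> P1=[4,5,2,5,3,0](1) P2=[4,0,6,5,3,5](1)
Move 3: P2 pit5 -> P1=[5,6,3,6,3,0](1) P2=[4,0,6,5,3,0](2)
Move 4: P1 pit2 -> P1=[5,6,0,7,4,0](6) P2=[0,0,6,5,3,0](2)
Move 5: P1 pit1 -> P1=[5,0,1,8,5,1](7) P2=[1,0,6,5,3,0](2)
Move 6: P1 pit3 -> P1=[5,0,1,0,6,2](8) P2=[2,1,7,6,4,0](2)
Move 7: P2 pit0 -> P1=[5,0,1,0,6,2](8) P2=[0,2,8,6,4,0](2)

Answer: 5 0 1 0 6 2 8 0 2 8 6 4 0 2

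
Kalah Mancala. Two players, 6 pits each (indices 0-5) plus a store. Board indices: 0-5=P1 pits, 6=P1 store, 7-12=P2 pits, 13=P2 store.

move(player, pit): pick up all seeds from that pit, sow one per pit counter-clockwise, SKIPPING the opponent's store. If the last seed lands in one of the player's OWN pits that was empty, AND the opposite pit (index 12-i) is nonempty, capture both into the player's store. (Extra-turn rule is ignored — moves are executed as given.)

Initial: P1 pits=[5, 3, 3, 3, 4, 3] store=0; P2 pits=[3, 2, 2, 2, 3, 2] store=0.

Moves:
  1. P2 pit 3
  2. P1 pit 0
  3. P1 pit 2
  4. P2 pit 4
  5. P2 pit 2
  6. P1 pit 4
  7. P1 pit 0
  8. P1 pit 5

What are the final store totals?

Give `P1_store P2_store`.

Answer: 3 7

Derivation:
Move 1: P2 pit3 -> P1=[5,3,3,3,4,3](0) P2=[3,2,2,0,4,3](0)
Move 2: P1 pit0 -> P1=[0,4,4,4,5,4](0) P2=[3,2,2,0,4,3](0)
Move 3: P1 pit2 -> P1=[0,4,0,5,6,5](1) P2=[3,2,2,0,4,3](0)
Move 4: P2 pit4 -> P1=[1,5,0,5,6,5](1) P2=[3,2,2,0,0,4](1)
Move 5: P2 pit2 -> P1=[1,0,0,5,6,5](1) P2=[3,2,0,1,0,4](7)
Move 6: P1 pit4 -> P1=[1,0,0,5,0,6](2) P2=[4,3,1,2,0,4](7)
Move 7: P1 pit0 -> P1=[0,1,0,5,0,6](2) P2=[4,3,1,2,0,4](7)
Move 8: P1 pit5 -> P1=[0,1,0,5,0,0](3) P2=[5,4,2,3,1,4](7)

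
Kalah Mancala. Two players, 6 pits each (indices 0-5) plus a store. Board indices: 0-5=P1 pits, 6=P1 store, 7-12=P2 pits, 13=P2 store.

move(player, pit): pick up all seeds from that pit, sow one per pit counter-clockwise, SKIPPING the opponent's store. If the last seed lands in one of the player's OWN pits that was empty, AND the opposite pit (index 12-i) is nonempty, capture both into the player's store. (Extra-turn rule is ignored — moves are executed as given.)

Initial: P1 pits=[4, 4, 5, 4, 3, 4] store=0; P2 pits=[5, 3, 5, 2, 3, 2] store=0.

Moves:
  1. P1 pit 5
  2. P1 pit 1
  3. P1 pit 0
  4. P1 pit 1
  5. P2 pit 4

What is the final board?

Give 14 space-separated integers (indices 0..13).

Move 1: P1 pit5 -> P1=[4,4,5,4,3,0](1) P2=[6,4,6,2,3,2](0)
Move 2: P1 pit1 -> P1=[4,0,6,5,4,0](8) P2=[0,4,6,2,3,2](0)
Move 3: P1 pit0 -> P1=[0,1,7,6,5,0](8) P2=[0,4,6,2,3,2](0)
Move 4: P1 pit1 -> P1=[0,0,8,6,5,0](8) P2=[0,4,6,2,3,2](0)
Move 5: P2 pit4 -> P1=[1,0,8,6,5,0](8) P2=[0,4,6,2,0,3](1)

Answer: 1 0 8 6 5 0 8 0 4 6 2 0 3 1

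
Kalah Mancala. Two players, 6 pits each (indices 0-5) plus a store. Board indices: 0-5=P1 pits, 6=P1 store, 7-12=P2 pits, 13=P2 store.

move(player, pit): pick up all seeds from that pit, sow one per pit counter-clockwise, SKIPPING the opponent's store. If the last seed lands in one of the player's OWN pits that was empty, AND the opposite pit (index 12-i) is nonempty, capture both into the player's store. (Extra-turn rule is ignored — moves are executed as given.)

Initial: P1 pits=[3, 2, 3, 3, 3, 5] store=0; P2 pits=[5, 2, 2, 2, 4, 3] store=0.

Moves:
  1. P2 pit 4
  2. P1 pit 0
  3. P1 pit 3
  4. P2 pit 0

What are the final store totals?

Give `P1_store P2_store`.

Move 1: P2 pit4 -> P1=[4,3,3,3,3,5](0) P2=[5,2,2,2,0,4](1)
Move 2: P1 pit0 -> P1=[0,4,4,4,4,5](0) P2=[5,2,2,2,0,4](1)
Move 3: P1 pit3 -> P1=[0,4,4,0,5,6](1) P2=[6,2,2,2,0,4](1)
Move 4: P2 pit0 -> P1=[0,4,4,0,5,6](1) P2=[0,3,3,3,1,5](2)

Answer: 1 2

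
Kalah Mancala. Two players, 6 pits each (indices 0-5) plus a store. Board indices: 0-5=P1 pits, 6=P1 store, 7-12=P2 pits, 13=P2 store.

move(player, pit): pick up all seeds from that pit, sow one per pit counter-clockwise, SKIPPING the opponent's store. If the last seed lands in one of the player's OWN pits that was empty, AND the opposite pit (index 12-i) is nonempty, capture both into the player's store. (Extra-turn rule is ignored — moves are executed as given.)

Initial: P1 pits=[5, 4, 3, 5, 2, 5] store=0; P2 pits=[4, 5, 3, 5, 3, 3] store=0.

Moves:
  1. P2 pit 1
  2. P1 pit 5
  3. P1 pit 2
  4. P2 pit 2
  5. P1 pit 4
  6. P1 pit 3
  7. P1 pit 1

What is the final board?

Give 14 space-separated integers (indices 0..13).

Move 1: P2 pit1 -> P1=[5,4,3,5,2,5](0) P2=[4,0,4,6,4,4](1)
Move 2: P1 pit5 -> P1=[5,4,3,5,2,0](1) P2=[5,1,5,7,4,4](1)
Move 3: P1 pit2 -> P1=[5,4,0,6,3,0](7) P2=[0,1,5,7,4,4](1)
Move 4: P2 pit2 -> P1=[6,4,0,6,3,0](7) P2=[0,1,0,8,5,5](2)
Move 5: P1 pit4 -> P1=[6,4,0,6,0,1](8) P2=[1,1,0,8,5,5](2)
Move 6: P1 pit3 -> P1=[6,4,0,0,1,2](9) P2=[2,2,1,8,5,5](2)
Move 7: P1 pit1 -> P1=[6,0,1,1,2,3](9) P2=[2,2,1,8,5,5](2)

Answer: 6 0 1 1 2 3 9 2 2 1 8 5 5 2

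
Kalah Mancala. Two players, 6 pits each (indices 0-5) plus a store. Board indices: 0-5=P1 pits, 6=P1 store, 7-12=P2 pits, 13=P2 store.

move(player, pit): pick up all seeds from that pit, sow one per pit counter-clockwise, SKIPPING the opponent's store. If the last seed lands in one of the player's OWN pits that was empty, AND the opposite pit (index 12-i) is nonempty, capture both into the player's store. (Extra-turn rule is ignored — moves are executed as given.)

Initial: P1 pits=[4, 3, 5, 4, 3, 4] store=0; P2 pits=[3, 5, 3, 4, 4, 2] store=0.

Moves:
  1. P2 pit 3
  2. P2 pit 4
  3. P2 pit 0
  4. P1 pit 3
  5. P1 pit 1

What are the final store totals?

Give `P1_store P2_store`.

Move 1: P2 pit3 -> P1=[5,3,5,4,3,4](0) P2=[3,5,3,0,5,3](1)
Move 2: P2 pit4 -> P1=[6,4,6,4,3,4](0) P2=[3,5,3,0,0,4](2)
Move 3: P2 pit0 -> P1=[6,4,0,4,3,4](0) P2=[0,6,4,0,0,4](9)
Move 4: P1 pit3 -> P1=[6,4,0,0,4,5](1) P2=[1,6,4,0,0,4](9)
Move 5: P1 pit1 -> P1=[6,0,1,1,5,6](1) P2=[1,6,4,0,0,4](9)

Answer: 1 9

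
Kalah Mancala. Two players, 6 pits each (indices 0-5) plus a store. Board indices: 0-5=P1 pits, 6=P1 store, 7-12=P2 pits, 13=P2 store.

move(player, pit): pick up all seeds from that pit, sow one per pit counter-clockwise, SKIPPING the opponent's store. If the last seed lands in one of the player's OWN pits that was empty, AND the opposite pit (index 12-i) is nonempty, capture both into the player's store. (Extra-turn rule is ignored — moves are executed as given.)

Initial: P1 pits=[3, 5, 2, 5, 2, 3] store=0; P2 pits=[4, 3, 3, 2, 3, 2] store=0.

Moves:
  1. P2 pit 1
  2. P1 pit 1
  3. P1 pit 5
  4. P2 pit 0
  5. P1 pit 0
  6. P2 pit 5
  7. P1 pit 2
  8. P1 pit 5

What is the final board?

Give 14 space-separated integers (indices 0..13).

Move 1: P2 pit1 -> P1=[3,5,2,5,2,3](0) P2=[4,0,4,3,4,2](0)
Move 2: P1 pit1 -> P1=[3,0,3,6,3,4](1) P2=[4,0,4,3,4,2](0)
Move 3: P1 pit5 -> P1=[3,0,3,6,3,0](2) P2=[5,1,5,3,4,2](0)
Move 4: P2 pit0 -> P1=[3,0,3,6,3,0](2) P2=[0,2,6,4,5,3](0)
Move 5: P1 pit0 -> P1=[0,1,4,7,3,0](2) P2=[0,2,6,4,5,3](0)
Move 6: P2 pit5 -> P1=[1,2,4,7,3,0](2) P2=[0,2,6,4,5,0](1)
Move 7: P1 pit2 -> P1=[1,2,0,8,4,1](3) P2=[0,2,6,4,5,0](1)
Move 8: P1 pit5 -> P1=[1,2,0,8,4,0](4) P2=[0,2,6,4,5,0](1)

Answer: 1 2 0 8 4 0 4 0 2 6 4 5 0 1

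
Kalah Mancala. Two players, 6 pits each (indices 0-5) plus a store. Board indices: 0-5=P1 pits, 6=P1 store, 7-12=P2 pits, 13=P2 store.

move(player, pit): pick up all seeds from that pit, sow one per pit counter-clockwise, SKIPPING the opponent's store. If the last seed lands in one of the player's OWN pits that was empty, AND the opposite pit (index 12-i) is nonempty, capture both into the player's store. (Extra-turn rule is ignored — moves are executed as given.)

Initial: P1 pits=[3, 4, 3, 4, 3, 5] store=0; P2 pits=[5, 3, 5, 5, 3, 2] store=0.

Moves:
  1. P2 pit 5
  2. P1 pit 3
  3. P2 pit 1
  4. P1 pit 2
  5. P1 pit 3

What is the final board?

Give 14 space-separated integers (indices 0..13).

Move 1: P2 pit5 -> P1=[4,4,3,4,3,5](0) P2=[5,3,5,5,3,0](1)
Move 2: P1 pit3 -> P1=[4,4,3,0,4,6](1) P2=[6,3,5,5,3,0](1)
Move 3: P2 pit1 -> P1=[4,4,3,0,4,6](1) P2=[6,0,6,6,4,0](1)
Move 4: P1 pit2 -> P1=[4,4,0,1,5,7](1) P2=[6,0,6,6,4,0](1)
Move 5: P1 pit3 -> P1=[4,4,0,0,6,7](1) P2=[6,0,6,6,4,0](1)

Answer: 4 4 0 0 6 7 1 6 0 6 6 4 0 1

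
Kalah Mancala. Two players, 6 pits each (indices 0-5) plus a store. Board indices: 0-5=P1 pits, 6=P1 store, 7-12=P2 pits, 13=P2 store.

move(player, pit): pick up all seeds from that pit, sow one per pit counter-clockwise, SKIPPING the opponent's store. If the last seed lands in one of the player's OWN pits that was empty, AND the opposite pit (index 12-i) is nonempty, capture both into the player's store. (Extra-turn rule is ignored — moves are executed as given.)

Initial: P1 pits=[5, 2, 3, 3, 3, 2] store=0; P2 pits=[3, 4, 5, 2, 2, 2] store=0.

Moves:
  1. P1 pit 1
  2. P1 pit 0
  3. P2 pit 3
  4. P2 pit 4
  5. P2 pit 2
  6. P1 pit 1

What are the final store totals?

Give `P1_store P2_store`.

Move 1: P1 pit1 -> P1=[5,0,4,4,3,2](0) P2=[3,4,5,2,2,2](0)
Move 2: P1 pit0 -> P1=[0,1,5,5,4,3](0) P2=[3,4,5,2,2,2](0)
Move 3: P2 pit3 -> P1=[0,1,5,5,4,3](0) P2=[3,4,5,0,3,3](0)
Move 4: P2 pit4 -> P1=[1,1,5,5,4,3](0) P2=[3,4,5,0,0,4](1)
Move 5: P2 pit2 -> P1=[2,1,5,5,4,3](0) P2=[3,4,0,1,1,5](2)
Move 6: P1 pit1 -> P1=[2,0,6,5,4,3](0) P2=[3,4,0,1,1,5](2)

Answer: 0 2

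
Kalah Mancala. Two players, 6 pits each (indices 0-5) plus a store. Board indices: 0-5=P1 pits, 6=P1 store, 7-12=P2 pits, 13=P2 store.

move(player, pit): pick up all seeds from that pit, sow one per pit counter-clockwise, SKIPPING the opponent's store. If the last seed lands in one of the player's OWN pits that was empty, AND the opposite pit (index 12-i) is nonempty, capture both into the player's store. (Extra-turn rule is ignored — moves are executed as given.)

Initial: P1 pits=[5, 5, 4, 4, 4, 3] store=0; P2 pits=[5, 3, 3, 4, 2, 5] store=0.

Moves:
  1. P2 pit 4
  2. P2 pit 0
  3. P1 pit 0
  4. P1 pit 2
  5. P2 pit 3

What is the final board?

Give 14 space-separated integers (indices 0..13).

Move 1: P2 pit4 -> P1=[5,5,4,4,4,3](0) P2=[5,3,3,4,0,6](1)
Move 2: P2 pit0 -> P1=[5,5,4,4,4,3](0) P2=[0,4,4,5,1,7](1)
Move 3: P1 pit0 -> P1=[0,6,5,5,5,4](0) P2=[0,4,4,5,1,7](1)
Move 4: P1 pit2 -> P1=[0,6,0,6,6,5](1) P2=[1,4,4,5,1,7](1)
Move 5: P2 pit3 -> P1=[1,7,0,6,6,5](1) P2=[1,4,4,0,2,8](2)

Answer: 1 7 0 6 6 5 1 1 4 4 0 2 8 2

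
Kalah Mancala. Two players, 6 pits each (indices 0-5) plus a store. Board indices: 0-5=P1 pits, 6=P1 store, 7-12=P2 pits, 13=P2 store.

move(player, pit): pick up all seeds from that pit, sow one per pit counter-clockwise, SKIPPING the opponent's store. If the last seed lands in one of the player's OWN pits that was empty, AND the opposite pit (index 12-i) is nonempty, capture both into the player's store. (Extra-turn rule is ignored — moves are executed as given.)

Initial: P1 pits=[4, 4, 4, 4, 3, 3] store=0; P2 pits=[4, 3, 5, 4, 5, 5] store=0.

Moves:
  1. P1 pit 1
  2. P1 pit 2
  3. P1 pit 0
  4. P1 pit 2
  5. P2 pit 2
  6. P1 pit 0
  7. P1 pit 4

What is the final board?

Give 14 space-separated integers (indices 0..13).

Move 1: P1 pit1 -> P1=[4,0,5,5,4,4](0) P2=[4,3,5,4,5,5](0)
Move 2: P1 pit2 -> P1=[4,0,0,6,5,5](1) P2=[5,3,5,4,5,5](0)
Move 3: P1 pit0 -> P1=[0,1,1,7,6,5](1) P2=[5,3,5,4,5,5](0)
Move 4: P1 pit2 -> P1=[0,1,0,8,6,5](1) P2=[5,3,5,4,5,5](0)
Move 5: P2 pit2 -> P1=[1,1,0,8,6,5](1) P2=[5,3,0,5,6,6](1)
Move 6: P1 pit0 -> P1=[0,2,0,8,6,5](1) P2=[5,3,0,5,6,6](1)
Move 7: P1 pit4 -> P1=[0,2,0,8,0,6](2) P2=[6,4,1,6,6,6](1)

Answer: 0 2 0 8 0 6 2 6 4 1 6 6 6 1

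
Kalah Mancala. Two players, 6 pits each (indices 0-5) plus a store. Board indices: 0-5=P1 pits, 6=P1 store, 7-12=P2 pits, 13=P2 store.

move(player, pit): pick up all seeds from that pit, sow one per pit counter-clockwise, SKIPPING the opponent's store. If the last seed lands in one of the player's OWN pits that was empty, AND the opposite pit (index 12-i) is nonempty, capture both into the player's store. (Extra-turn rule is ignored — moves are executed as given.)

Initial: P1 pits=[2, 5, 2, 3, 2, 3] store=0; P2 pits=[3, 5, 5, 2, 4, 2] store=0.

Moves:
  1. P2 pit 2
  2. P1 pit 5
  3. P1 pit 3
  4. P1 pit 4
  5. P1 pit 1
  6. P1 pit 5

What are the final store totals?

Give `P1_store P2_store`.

Answer: 5 1

Derivation:
Move 1: P2 pit2 -> P1=[3,5,2,3,2,3](0) P2=[3,5,0,3,5,3](1)
Move 2: P1 pit5 -> P1=[3,5,2,3,2,0](1) P2=[4,6,0,3,5,3](1)
Move 3: P1 pit3 -> P1=[3,5,2,0,3,1](2) P2=[4,6,0,3,5,3](1)
Move 4: P1 pit4 -> P1=[3,5,2,0,0,2](3) P2=[5,6,0,3,5,3](1)
Move 5: P1 pit1 -> P1=[3,0,3,1,1,3](4) P2=[5,6,0,3,5,3](1)
Move 6: P1 pit5 -> P1=[3,0,3,1,1,0](5) P2=[6,7,0,3,5,3](1)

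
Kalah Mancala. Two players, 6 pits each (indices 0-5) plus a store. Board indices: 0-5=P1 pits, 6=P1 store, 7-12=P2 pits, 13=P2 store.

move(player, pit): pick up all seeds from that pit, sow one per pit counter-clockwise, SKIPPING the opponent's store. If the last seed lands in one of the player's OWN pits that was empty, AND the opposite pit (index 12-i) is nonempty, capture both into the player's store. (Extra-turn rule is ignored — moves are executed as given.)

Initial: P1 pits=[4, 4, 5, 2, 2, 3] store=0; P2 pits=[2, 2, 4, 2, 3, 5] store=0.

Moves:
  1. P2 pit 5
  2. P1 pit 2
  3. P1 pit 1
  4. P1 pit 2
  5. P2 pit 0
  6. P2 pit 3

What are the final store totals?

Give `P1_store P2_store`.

Move 1: P2 pit5 -> P1=[5,5,6,3,2,3](0) P2=[2,2,4,2,3,0](1)
Move 2: P1 pit2 -> P1=[5,5,0,4,3,4](1) P2=[3,3,4,2,3,0](1)
Move 3: P1 pit1 -> P1=[5,0,1,5,4,5](2) P2=[3,3,4,2,3,0](1)
Move 4: P1 pit2 -> P1=[5,0,0,6,4,5](2) P2=[3,3,4,2,3,0](1)
Move 5: P2 pit0 -> P1=[5,0,0,6,4,5](2) P2=[0,4,5,3,3,0](1)
Move 6: P2 pit3 -> P1=[5,0,0,6,4,5](2) P2=[0,4,5,0,4,1](2)

Answer: 2 2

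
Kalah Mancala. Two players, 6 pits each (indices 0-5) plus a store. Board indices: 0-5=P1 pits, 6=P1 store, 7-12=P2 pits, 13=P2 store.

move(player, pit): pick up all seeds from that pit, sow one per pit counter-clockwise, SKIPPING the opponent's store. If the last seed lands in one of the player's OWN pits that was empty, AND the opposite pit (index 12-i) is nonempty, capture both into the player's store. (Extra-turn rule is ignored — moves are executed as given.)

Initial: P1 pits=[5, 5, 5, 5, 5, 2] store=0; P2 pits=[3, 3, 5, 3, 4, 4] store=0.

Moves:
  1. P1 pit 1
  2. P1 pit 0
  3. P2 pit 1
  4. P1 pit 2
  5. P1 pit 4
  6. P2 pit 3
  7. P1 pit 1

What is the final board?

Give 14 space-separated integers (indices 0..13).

Answer: 1 0 1 9 0 6 3 5 2 8 0 7 6 1

Derivation:
Move 1: P1 pit1 -> P1=[5,0,6,6,6,3](1) P2=[3,3,5,3,4,4](0)
Move 2: P1 pit0 -> P1=[0,1,7,7,7,4](1) P2=[3,3,5,3,4,4](0)
Move 3: P2 pit1 -> P1=[0,1,7,7,7,4](1) P2=[3,0,6,4,5,4](0)
Move 4: P1 pit2 -> P1=[0,1,0,8,8,5](2) P2=[4,1,7,4,5,4](0)
Move 5: P1 pit4 -> P1=[0,1,0,8,0,6](3) P2=[5,2,8,5,6,5](0)
Move 6: P2 pit3 -> P1=[1,2,0,8,0,6](3) P2=[5,2,8,0,7,6](1)
Move 7: P1 pit1 -> P1=[1,0,1,9,0,6](3) P2=[5,2,8,0,7,6](1)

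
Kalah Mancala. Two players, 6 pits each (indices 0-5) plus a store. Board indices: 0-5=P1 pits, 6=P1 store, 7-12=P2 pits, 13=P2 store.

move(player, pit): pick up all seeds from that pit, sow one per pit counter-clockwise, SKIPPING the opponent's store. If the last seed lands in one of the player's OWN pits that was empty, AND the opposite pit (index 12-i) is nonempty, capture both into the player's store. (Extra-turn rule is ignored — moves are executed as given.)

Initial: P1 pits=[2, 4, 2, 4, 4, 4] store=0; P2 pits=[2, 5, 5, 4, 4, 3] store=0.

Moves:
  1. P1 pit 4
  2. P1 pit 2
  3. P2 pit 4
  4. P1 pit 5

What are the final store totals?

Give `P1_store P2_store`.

Answer: 9 1

Derivation:
Move 1: P1 pit4 -> P1=[2,4,2,4,0,5](1) P2=[3,6,5,4,4,3](0)
Move 2: P1 pit2 -> P1=[2,4,0,5,0,5](8) P2=[3,0,5,4,4,3](0)
Move 3: P2 pit4 -> P1=[3,5,0,5,0,5](8) P2=[3,0,5,4,0,4](1)
Move 4: P1 pit5 -> P1=[3,5,0,5,0,0](9) P2=[4,1,6,5,0,4](1)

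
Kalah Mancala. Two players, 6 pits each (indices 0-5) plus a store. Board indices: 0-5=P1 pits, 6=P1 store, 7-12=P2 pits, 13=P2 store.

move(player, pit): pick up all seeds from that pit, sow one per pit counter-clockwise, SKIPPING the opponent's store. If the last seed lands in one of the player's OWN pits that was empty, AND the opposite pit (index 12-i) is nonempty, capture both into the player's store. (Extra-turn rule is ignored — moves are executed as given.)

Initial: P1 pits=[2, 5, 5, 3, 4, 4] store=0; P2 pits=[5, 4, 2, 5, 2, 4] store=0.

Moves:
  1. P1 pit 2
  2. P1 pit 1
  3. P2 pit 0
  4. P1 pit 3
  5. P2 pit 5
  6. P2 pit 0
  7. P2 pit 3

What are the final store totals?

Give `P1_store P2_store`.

Answer: 3 3

Derivation:
Move 1: P1 pit2 -> P1=[2,5,0,4,5,5](1) P2=[6,4,2,5,2,4](0)
Move 2: P1 pit1 -> P1=[2,0,1,5,6,6](2) P2=[6,4,2,5,2,4](0)
Move 3: P2 pit0 -> P1=[2,0,1,5,6,6](2) P2=[0,5,3,6,3,5](1)
Move 4: P1 pit3 -> P1=[2,0,1,0,7,7](3) P2=[1,6,3,6,3,5](1)
Move 5: P2 pit5 -> P1=[3,1,2,1,7,7](3) P2=[1,6,3,6,3,0](2)
Move 6: P2 pit0 -> P1=[3,1,2,1,7,7](3) P2=[0,7,3,6,3,0](2)
Move 7: P2 pit3 -> P1=[4,2,3,1,7,7](3) P2=[0,7,3,0,4,1](3)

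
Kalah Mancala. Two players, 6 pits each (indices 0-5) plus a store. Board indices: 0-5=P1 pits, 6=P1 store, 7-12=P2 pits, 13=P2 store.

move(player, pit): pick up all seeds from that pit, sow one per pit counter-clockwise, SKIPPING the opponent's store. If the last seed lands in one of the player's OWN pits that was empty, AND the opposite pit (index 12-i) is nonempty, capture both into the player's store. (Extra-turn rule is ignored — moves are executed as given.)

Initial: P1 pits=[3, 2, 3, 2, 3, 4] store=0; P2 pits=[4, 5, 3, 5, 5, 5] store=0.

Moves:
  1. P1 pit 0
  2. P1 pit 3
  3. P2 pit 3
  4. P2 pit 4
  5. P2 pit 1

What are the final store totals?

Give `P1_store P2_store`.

Answer: 1 3

Derivation:
Move 1: P1 pit0 -> P1=[0,3,4,3,3,4](0) P2=[4,5,3,5,5,5](0)
Move 2: P1 pit3 -> P1=[0,3,4,0,4,5](1) P2=[4,5,3,5,5,5](0)
Move 3: P2 pit3 -> P1=[1,4,4,0,4,5](1) P2=[4,5,3,0,6,6](1)
Move 4: P2 pit4 -> P1=[2,5,5,1,4,5](1) P2=[4,5,3,0,0,7](2)
Move 5: P2 pit1 -> P1=[2,5,5,1,4,5](1) P2=[4,0,4,1,1,8](3)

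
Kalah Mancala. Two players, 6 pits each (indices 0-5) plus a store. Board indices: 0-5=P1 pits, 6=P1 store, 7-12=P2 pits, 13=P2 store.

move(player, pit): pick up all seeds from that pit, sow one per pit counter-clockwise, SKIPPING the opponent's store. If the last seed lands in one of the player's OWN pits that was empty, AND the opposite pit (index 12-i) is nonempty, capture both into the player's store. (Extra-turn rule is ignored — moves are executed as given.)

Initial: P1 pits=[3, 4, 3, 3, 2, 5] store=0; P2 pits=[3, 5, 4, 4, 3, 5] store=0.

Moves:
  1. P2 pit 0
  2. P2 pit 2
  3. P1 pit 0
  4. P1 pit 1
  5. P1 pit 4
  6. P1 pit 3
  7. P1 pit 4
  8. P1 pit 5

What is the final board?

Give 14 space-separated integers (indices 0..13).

Move 1: P2 pit0 -> P1=[3,4,3,3,2,5](0) P2=[0,6,5,5,3,5](0)
Move 2: P2 pit2 -> P1=[4,4,3,3,2,5](0) P2=[0,6,0,6,4,6](1)
Move 3: P1 pit0 -> P1=[0,5,4,4,3,5](0) P2=[0,6,0,6,4,6](1)
Move 4: P1 pit1 -> P1=[0,0,5,5,4,6](1) P2=[0,6,0,6,4,6](1)
Move 5: P1 pit4 -> P1=[0,0,5,5,0,7](2) P2=[1,7,0,6,4,6](1)
Move 6: P1 pit3 -> P1=[0,0,5,0,1,8](3) P2=[2,8,0,6,4,6](1)
Move 7: P1 pit4 -> P1=[0,0,5,0,0,9](3) P2=[2,8,0,6,4,6](1)
Move 8: P1 pit5 -> P1=[1,0,5,0,0,0](10) P2=[3,9,1,7,0,7](1)

Answer: 1 0 5 0 0 0 10 3 9 1 7 0 7 1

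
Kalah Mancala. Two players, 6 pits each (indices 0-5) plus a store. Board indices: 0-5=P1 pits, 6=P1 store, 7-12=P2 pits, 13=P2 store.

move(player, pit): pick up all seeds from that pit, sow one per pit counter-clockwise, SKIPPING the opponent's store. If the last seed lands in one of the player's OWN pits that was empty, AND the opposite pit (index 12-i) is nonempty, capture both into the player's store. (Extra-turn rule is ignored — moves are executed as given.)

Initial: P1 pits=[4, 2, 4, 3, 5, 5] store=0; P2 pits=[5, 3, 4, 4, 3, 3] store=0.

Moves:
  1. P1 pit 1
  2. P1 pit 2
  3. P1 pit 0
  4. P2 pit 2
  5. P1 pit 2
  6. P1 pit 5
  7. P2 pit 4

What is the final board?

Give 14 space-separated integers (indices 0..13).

Move 1: P1 pit1 -> P1=[4,0,5,4,5,5](0) P2=[5,3,4,4,3,3](0)
Move 2: P1 pit2 -> P1=[4,0,0,5,6,6](1) P2=[6,3,4,4,3,3](0)
Move 3: P1 pit0 -> P1=[0,1,1,6,7,6](1) P2=[6,3,4,4,3,3](0)
Move 4: P2 pit2 -> P1=[0,1,1,6,7,6](1) P2=[6,3,0,5,4,4](1)
Move 5: P1 pit2 -> P1=[0,1,0,7,7,6](1) P2=[6,3,0,5,4,4](1)
Move 6: P1 pit5 -> P1=[0,1,0,7,7,0](2) P2=[7,4,1,6,5,4](1)
Move 7: P2 pit4 -> P1=[1,2,1,7,7,0](2) P2=[7,4,1,6,0,5](2)

Answer: 1 2 1 7 7 0 2 7 4 1 6 0 5 2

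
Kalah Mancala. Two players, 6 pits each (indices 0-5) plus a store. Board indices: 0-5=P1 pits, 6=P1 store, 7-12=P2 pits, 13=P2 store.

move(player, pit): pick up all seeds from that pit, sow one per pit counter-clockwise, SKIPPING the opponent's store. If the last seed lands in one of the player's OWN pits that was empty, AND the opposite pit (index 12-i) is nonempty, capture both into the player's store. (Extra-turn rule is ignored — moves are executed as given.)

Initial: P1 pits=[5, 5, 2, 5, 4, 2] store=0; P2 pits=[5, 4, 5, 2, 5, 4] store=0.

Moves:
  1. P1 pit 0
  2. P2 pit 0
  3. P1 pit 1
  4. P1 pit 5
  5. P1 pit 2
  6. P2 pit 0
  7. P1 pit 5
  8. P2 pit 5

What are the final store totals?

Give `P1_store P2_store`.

Answer: 4 1

Derivation:
Move 1: P1 pit0 -> P1=[0,6,3,6,5,3](0) P2=[5,4,5,2,5,4](0)
Move 2: P2 pit0 -> P1=[0,6,3,6,5,3](0) P2=[0,5,6,3,6,5](0)
Move 3: P1 pit1 -> P1=[0,0,4,7,6,4](1) P2=[1,5,6,3,6,5](0)
Move 4: P1 pit5 -> P1=[0,0,4,7,6,0](2) P2=[2,6,7,3,6,5](0)
Move 5: P1 pit2 -> P1=[0,0,0,8,7,1](3) P2=[2,6,7,3,6,5](0)
Move 6: P2 pit0 -> P1=[0,0,0,8,7,1](3) P2=[0,7,8,3,6,5](0)
Move 7: P1 pit5 -> P1=[0,0,0,8,7,0](4) P2=[0,7,8,3,6,5](0)
Move 8: P2 pit5 -> P1=[1,1,1,9,7,0](4) P2=[0,7,8,3,6,0](1)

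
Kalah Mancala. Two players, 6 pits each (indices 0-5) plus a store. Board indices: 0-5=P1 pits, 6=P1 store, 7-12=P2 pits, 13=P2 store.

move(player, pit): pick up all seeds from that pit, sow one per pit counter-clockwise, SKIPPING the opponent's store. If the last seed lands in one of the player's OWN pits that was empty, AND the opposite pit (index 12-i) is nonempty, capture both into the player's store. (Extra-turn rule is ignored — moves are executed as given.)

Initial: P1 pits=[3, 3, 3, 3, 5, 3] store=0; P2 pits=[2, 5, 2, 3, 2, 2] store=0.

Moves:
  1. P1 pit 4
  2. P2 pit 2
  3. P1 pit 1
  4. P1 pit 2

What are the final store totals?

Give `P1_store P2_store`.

Answer: 9 0

Derivation:
Move 1: P1 pit4 -> P1=[3,3,3,3,0,4](1) P2=[3,6,3,3,2,2](0)
Move 2: P2 pit2 -> P1=[3,3,3,3,0,4](1) P2=[3,6,0,4,3,3](0)
Move 3: P1 pit1 -> P1=[3,0,4,4,0,4](8) P2=[3,0,0,4,3,3](0)
Move 4: P1 pit2 -> P1=[3,0,0,5,1,5](9) P2=[3,0,0,4,3,3](0)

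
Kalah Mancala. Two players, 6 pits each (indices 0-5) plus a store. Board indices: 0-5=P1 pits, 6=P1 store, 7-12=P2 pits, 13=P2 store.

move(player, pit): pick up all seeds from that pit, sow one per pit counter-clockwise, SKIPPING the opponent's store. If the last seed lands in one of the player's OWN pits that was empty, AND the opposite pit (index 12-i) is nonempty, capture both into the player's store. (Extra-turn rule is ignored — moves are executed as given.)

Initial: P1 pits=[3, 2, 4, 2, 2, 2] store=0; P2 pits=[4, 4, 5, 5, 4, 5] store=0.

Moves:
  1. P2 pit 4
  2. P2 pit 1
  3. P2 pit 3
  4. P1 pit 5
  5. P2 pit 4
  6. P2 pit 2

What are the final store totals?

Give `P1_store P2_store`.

Answer: 1 4

Derivation:
Move 1: P2 pit4 -> P1=[4,3,4,2,2,2](0) P2=[4,4,5,5,0,6](1)
Move 2: P2 pit1 -> P1=[4,3,4,2,2,2](0) P2=[4,0,6,6,1,7](1)
Move 3: P2 pit3 -> P1=[5,4,5,2,2,2](0) P2=[4,0,6,0,2,8](2)
Move 4: P1 pit5 -> P1=[5,4,5,2,2,0](1) P2=[5,0,6,0,2,8](2)
Move 5: P2 pit4 -> P1=[5,4,5,2,2,0](1) P2=[5,0,6,0,0,9](3)
Move 6: P2 pit2 -> P1=[6,5,5,2,2,0](1) P2=[5,0,0,1,1,10](4)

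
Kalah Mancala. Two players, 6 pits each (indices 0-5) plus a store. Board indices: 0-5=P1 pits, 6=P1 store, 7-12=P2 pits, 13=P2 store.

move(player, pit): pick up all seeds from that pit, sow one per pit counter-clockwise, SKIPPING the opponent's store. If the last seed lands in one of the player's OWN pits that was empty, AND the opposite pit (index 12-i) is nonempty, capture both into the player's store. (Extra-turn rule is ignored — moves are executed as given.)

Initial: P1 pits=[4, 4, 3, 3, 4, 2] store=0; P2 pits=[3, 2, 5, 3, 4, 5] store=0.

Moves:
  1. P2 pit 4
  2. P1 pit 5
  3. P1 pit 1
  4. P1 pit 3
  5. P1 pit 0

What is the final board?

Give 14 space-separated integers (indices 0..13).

Answer: 0 1 5 1 7 3 3 5 2 5 3 0 6 1

Derivation:
Move 1: P2 pit4 -> P1=[5,5,3,3,4,2](0) P2=[3,2,5,3,0,6](1)
Move 2: P1 pit5 -> P1=[5,5,3,3,4,0](1) P2=[4,2,5,3,0,6](1)
Move 3: P1 pit1 -> P1=[5,0,4,4,5,1](2) P2=[4,2,5,3,0,6](1)
Move 4: P1 pit3 -> P1=[5,0,4,0,6,2](3) P2=[5,2,5,3,0,6](1)
Move 5: P1 pit0 -> P1=[0,1,5,1,7,3](3) P2=[5,2,5,3,0,6](1)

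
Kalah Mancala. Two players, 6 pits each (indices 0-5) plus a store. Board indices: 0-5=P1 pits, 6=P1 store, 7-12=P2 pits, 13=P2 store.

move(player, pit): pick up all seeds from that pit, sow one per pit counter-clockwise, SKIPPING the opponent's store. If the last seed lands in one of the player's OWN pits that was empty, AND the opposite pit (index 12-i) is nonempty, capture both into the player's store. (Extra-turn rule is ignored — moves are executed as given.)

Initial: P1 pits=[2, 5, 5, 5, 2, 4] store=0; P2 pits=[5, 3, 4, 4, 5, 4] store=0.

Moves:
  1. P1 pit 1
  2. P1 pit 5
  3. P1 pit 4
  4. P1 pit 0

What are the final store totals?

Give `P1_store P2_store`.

Move 1: P1 pit1 -> P1=[2,0,6,6,3,5](1) P2=[5,3,4,4,5,4](0)
Move 2: P1 pit5 -> P1=[2,0,6,6,3,0](2) P2=[6,4,5,5,5,4](0)
Move 3: P1 pit4 -> P1=[2,0,6,6,0,1](3) P2=[7,4,5,5,5,4](0)
Move 4: P1 pit0 -> P1=[0,1,7,6,0,1](3) P2=[7,4,5,5,5,4](0)

Answer: 3 0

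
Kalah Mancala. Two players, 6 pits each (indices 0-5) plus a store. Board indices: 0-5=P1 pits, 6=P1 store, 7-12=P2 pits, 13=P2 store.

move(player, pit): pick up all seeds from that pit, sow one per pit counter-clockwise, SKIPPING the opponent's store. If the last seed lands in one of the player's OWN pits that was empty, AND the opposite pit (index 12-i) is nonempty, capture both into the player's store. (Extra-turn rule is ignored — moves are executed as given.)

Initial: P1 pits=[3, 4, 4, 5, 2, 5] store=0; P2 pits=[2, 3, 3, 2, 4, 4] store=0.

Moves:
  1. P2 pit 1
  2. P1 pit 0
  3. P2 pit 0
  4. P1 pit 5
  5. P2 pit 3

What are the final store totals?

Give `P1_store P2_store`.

Answer: 1 1

Derivation:
Move 1: P2 pit1 -> P1=[3,4,4,5,2,5](0) P2=[2,0,4,3,5,4](0)
Move 2: P1 pit0 -> P1=[0,5,5,6,2,5](0) P2=[2,0,4,3,5,4](0)
Move 3: P2 pit0 -> P1=[0,5,5,6,2,5](0) P2=[0,1,5,3,5,4](0)
Move 4: P1 pit5 -> P1=[0,5,5,6,2,0](1) P2=[1,2,6,4,5,4](0)
Move 5: P2 pit3 -> P1=[1,5,5,6,2,0](1) P2=[1,2,6,0,6,5](1)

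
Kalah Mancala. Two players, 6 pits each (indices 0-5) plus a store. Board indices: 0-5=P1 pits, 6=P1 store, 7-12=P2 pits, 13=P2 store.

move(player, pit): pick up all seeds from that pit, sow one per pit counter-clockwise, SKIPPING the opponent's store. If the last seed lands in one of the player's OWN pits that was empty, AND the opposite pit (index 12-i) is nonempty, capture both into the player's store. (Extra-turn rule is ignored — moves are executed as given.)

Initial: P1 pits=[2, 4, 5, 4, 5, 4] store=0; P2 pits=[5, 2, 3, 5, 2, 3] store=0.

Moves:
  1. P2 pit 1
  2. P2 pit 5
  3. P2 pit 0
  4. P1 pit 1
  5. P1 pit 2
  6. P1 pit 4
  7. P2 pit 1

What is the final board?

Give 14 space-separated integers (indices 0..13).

Answer: 0 0 0 6 0 7 3 2 0 7 9 5 0 5

Derivation:
Move 1: P2 pit1 -> P1=[2,4,5,4,5,4](0) P2=[5,0,4,6,2,3](0)
Move 2: P2 pit5 -> P1=[3,5,5,4,5,4](0) P2=[5,0,4,6,2,0](1)
Move 3: P2 pit0 -> P1=[0,5,5,4,5,4](0) P2=[0,1,5,7,3,0](5)
Move 4: P1 pit1 -> P1=[0,0,6,5,6,5](1) P2=[0,1,5,7,3,0](5)
Move 5: P1 pit2 -> P1=[0,0,0,6,7,6](2) P2=[1,2,5,7,3,0](5)
Move 6: P1 pit4 -> P1=[0,0,0,6,0,7](3) P2=[2,3,6,8,4,0](5)
Move 7: P2 pit1 -> P1=[0,0,0,6,0,7](3) P2=[2,0,7,9,5,0](5)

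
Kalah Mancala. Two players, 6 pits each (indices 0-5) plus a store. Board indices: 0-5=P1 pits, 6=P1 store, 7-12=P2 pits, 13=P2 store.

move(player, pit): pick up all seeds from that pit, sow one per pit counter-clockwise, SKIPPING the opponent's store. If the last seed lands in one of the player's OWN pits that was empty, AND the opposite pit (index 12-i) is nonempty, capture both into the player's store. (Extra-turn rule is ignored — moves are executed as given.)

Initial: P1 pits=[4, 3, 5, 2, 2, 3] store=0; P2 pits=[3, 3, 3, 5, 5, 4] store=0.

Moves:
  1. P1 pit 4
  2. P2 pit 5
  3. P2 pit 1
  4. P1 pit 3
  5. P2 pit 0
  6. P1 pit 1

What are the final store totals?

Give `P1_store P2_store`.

Move 1: P1 pit4 -> P1=[4,3,5,2,0,4](1) P2=[3,3,3,5,5,4](0)
Move 2: P2 pit5 -> P1=[5,4,6,2,0,4](1) P2=[3,3,3,5,5,0](1)
Move 3: P2 pit1 -> P1=[5,4,6,2,0,4](1) P2=[3,0,4,6,6,0](1)
Move 4: P1 pit3 -> P1=[5,4,6,0,1,5](1) P2=[3,0,4,6,6,0](1)
Move 5: P2 pit0 -> P1=[5,4,6,0,1,5](1) P2=[0,1,5,7,6,0](1)
Move 6: P1 pit1 -> P1=[5,0,7,1,2,6](1) P2=[0,1,5,7,6,0](1)

Answer: 1 1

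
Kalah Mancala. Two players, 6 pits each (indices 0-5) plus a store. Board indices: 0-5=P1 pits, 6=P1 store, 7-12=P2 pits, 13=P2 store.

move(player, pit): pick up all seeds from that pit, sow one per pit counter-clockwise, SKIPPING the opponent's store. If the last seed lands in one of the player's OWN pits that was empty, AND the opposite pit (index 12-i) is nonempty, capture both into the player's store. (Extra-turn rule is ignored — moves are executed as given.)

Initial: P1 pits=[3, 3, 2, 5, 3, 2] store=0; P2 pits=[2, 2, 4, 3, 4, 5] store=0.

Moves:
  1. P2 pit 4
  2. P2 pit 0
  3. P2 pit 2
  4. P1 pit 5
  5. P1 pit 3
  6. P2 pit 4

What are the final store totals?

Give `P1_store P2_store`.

Answer: 2 2

Derivation:
Move 1: P2 pit4 -> P1=[4,4,2,5,3,2](0) P2=[2,2,4,3,0,6](1)
Move 2: P2 pit0 -> P1=[4,4,2,5,3,2](0) P2=[0,3,5,3,0,6](1)
Move 3: P2 pit2 -> P1=[5,4,2,5,3,2](0) P2=[0,3,0,4,1,7](2)
Move 4: P1 pit5 -> P1=[5,4,2,5,3,0](1) P2=[1,3,0,4,1,7](2)
Move 5: P1 pit3 -> P1=[5,4,2,0,4,1](2) P2=[2,4,0,4,1,7](2)
Move 6: P2 pit4 -> P1=[5,4,2,0,4,1](2) P2=[2,4,0,4,0,8](2)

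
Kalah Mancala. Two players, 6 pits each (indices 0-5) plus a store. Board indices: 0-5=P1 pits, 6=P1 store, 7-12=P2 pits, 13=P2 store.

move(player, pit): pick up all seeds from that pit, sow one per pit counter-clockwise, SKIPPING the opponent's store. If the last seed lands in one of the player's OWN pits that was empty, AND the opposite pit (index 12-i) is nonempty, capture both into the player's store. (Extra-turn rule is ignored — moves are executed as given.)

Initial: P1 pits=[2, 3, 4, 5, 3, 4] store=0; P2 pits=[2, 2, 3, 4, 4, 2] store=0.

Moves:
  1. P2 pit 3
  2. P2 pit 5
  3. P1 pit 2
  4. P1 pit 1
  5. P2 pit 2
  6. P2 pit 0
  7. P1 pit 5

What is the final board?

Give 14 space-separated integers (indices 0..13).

Answer: 0 0 1 0 5 0 2 1 4 1 2 7 0 15

Derivation:
Move 1: P2 pit3 -> P1=[3,3,4,5,3,4](0) P2=[2,2,3,0,5,3](1)
Move 2: P2 pit5 -> P1=[4,4,4,5,3,4](0) P2=[2,2,3,0,5,0](2)
Move 3: P1 pit2 -> P1=[4,4,0,6,4,5](1) P2=[2,2,3,0,5,0](2)
Move 4: P1 pit1 -> P1=[4,0,1,7,5,6](1) P2=[2,2,3,0,5,0](2)
Move 5: P2 pit2 -> P1=[0,0,1,7,5,6](1) P2=[2,2,0,1,6,0](7)
Move 6: P2 pit0 -> P1=[0,0,1,0,5,6](1) P2=[0,3,0,1,6,0](15)
Move 7: P1 pit5 -> P1=[0,0,1,0,5,0](2) P2=[1,4,1,2,7,0](15)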